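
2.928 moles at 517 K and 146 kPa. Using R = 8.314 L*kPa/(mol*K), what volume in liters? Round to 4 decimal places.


PV = nRT, solve for V = nRT / P.
nRT = 2.928 * 8.314 * 517 = 12585.5337
V = 12585.5337 / 146
V = 86.20228562 L, rounded to 4 dp:

86.2023 L


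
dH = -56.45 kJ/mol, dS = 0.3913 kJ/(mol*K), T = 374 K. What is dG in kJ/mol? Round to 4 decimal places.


Gibbs: dG = dH - T*dS (consistent units, dS already in kJ/(mol*K)).
T*dS = 374 * 0.3913 = 146.3462
dG = -56.45 - (146.3462)
dG = -202.7962 kJ/mol, rounded to 4 dp:

-202.7962 kJ/mol


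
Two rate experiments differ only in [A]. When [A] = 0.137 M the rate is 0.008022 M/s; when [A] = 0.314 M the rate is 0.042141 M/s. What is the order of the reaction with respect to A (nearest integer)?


Rate is proportional to [A]^n, so rate2/rate1 = ([A]2/[A]1)^n. Take logs to solve for n.
rate2/rate1 = 0.042141 / 0.008022 = 5.2532
[A]2/[A]1 = 0.314 / 0.137 = 2.292
n = ln(5.2532) / ln(2.292) = 2.0
Nearest integer order:

2


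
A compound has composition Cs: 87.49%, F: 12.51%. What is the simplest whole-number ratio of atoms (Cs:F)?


Assume 100 g of compound, divide each mass% by atomic mass to get moles, then normalize by the smallest to get a raw atom ratio.
Moles per 100 g: Cs: 87.49/132.905 = 0.6583, F: 12.51/18.998 = 0.6585
Raw ratio (divide by min = 0.6583): Cs: 1.0, F: 1.0
Multiply by 1 to clear fractions: Cs: 1.0 ~= 1, F: 1.0 ~= 1
Reduce by GCD to get the simplest whole-number ratio:

1:1


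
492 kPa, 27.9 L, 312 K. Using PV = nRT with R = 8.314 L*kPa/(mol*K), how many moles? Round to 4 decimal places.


PV = nRT, solve for n = PV / (RT).
PV = 492 * 27.9 = 13726.8
RT = 8.314 * 312 = 2593.968
n = 13726.8 / 2593.968
n = 5.29181547 mol, rounded to 4 dp:

5.2918 mol


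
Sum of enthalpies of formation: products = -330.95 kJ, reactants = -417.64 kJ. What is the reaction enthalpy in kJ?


dH_rxn = sum(dH_f products) - sum(dH_f reactants)
dH_rxn = -330.95 - (-417.64)
dH_rxn = 86.69 kJ:

86.69 kJ


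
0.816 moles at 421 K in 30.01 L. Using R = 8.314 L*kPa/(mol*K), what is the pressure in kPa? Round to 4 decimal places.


PV = nRT, solve for P = nRT / V.
nRT = 0.816 * 8.314 * 421 = 2856.1583
P = 2856.1583 / 30.01
P = 95.17355215 kPa, rounded to 4 dp:

95.1736 kPa


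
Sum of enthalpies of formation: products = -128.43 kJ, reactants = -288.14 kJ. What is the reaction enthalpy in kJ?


dH_rxn = sum(dH_f products) - sum(dH_f reactants)
dH_rxn = -128.43 - (-288.14)
dH_rxn = 159.71 kJ:

159.71 kJ


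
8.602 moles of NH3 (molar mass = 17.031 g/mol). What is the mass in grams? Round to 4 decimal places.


mass = n * M
mass = 8.602 * 17.031
mass = 146.500662 g, rounded to 4 dp:

146.5007 g


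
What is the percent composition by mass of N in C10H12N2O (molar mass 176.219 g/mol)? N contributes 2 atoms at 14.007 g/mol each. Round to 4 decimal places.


pct = 100 * (n_elem * M_elem) / M_total
mass_contribution = 2 * 14.007 = 28.014 g/mol
pct = 100 * 28.014 / 176.219
pct = 15.8972642 %, rounded to 4 dp:

15.8973 %


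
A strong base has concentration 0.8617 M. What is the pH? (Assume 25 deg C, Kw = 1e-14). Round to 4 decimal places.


A strong base dissociates completely, so [OH-] equals the given concentration.
pOH = -log10([OH-]) = -log10(0.8617) = 0.064644
pH = 14 - pOH = 14 - 0.064644
pH = 13.935356, rounded to 4 dp:

13.9354


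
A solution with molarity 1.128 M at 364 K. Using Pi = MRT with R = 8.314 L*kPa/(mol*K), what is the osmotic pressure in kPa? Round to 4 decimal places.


Osmotic pressure (van't Hoff): Pi = M*R*T.
RT = 8.314 * 364 = 3026.296
Pi = 1.128 * 3026.296
Pi = 3413.661888 kPa, rounded to 4 dp:

3413.6619 kPa


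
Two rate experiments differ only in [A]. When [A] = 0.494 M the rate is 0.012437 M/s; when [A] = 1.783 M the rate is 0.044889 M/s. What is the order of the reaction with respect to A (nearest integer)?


Rate is proportional to [A]^n, so rate2/rate1 = ([A]2/[A]1)^n. Take logs to solve for n.
rate2/rate1 = 0.044889 / 0.012437 = 3.6093
[A]2/[A]1 = 1.783 / 0.494 = 3.6093
n = ln(3.6093) / ln(3.6093) = 1.0
Nearest integer order:

1


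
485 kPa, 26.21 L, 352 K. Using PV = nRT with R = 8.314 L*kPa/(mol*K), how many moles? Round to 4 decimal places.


PV = nRT, solve for n = PV / (RT).
PV = 485 * 26.21 = 12711.85
RT = 8.314 * 352 = 2926.528
n = 12711.85 / 2926.528
n = 4.34366252 mol, rounded to 4 dp:

4.3437 mol


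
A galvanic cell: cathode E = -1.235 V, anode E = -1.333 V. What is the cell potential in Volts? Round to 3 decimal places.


Standard cell potential: E_cell = E_cathode - E_anode.
E_cell = -1.235 - (-1.333)
E_cell = 0.098 V, rounded to 3 dp:

0.098 V


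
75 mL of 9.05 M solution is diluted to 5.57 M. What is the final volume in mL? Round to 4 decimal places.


Dilution: M1*V1 = M2*V2, solve for V2.
V2 = M1*V1 / M2
V2 = 9.05 * 75 / 5.57
V2 = 678.75 / 5.57
V2 = 121.85816876 mL, rounded to 4 dp:

121.8582 mL


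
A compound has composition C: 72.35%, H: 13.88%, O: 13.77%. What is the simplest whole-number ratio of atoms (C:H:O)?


Assume 100 g of compound, divide each mass% by atomic mass to get moles, then normalize by the smallest to get a raw atom ratio.
Moles per 100 g: C: 72.35/12.011 = 6.0236, H: 13.88/1.008 = 13.7698, O: 13.77/15.999 = 0.8607
Raw ratio (divide by min = 0.8607): C: 6.999, H: 15.999, O: 1.0
Multiply by 1 to clear fractions: C: 6.999 ~= 7, H: 15.999 ~= 16, O: 1.0 ~= 1
Reduce by GCD to get the simplest whole-number ratio:

7:16:1


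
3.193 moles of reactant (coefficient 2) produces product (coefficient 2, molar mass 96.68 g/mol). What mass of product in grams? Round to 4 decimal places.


Use the coefficient ratio to convert reactant moles to product moles, then multiply by the product's molar mass.
moles_P = moles_R * (coeff_P / coeff_R) = 3.193 * (2/2) = 3.193
mass_P = moles_P * M_P = 3.193 * 96.68
mass_P = 308.69924 g, rounded to 4 dp:

308.6992 g


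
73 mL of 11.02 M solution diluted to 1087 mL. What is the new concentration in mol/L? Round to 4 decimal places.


Dilution: M1*V1 = M2*V2, solve for M2.
M2 = M1*V1 / V2
M2 = 11.02 * 73 / 1087
M2 = 804.46 / 1087
M2 = 0.7400736 mol/L, rounded to 4 dp:

0.7401 mol/L


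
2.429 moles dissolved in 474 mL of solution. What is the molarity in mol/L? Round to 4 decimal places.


Convert volume to liters: V_L = V_mL / 1000.
V_L = 474 / 1000 = 0.474 L
M = n / V_L = 2.429 / 0.474
M = 5.12447257 mol/L, rounded to 4 dp:

5.1245 mol/L


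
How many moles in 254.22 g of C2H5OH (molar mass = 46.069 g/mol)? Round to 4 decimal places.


n = mass / M
n = 254.22 / 46.069
n = 5.51824437 mol, rounded to 4 dp:

5.5182 mol


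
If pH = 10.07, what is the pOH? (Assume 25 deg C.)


At 25 deg C, pH + pOH = 14.
pOH = 14 - pH = 14 - 10.07
pOH = 3.93:

3.93


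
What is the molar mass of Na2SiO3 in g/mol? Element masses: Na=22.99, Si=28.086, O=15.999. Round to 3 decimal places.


M = sum(count * atomic_mass) over atoms.
M = 2*22.99 + 1*28.086 + 3*15.999
M = 45.98 + 28.086 + 47.997
M = 122.063 g/mol, rounded to 3 dp:

122.063 g/mol


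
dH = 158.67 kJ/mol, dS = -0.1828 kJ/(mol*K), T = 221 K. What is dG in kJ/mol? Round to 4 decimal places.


Gibbs: dG = dH - T*dS (consistent units, dS already in kJ/(mol*K)).
T*dS = 221 * -0.1828 = -40.3988
dG = 158.67 - (-40.3988)
dG = 199.0688 kJ/mol, rounded to 4 dp:

199.0688 kJ/mol


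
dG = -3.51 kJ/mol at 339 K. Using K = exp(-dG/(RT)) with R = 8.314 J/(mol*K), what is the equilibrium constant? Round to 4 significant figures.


dG is in kJ/mol; multiply by 1000 to match R in J/(mol*K).
RT = 8.314 * 339 = 2818.446 J/mol
exponent = -dG*1000 / (RT) = -(-3.51*1000) / 2818.446 = 1.24536713
K = exp(1.24536713)
K = 3.4742101, rounded to 4 significant figures:

3.474


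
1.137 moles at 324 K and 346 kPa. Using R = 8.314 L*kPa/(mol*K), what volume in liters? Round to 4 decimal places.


PV = nRT, solve for V = nRT / P.
nRT = 1.137 * 8.314 * 324 = 3062.7778
V = 3062.7778 / 346
V = 8.85195896 L, rounded to 4 dp:

8.8520 L


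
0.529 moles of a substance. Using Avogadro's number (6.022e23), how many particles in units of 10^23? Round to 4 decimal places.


N = n * NA, then divide by 1e23 for the requested units.
N / 1e23 = n * 6.022
N / 1e23 = 0.529 * 6.022
N / 1e23 = 3.185638, rounded to 4 dp:

3.1856


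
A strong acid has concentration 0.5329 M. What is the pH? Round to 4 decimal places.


A strong acid dissociates completely, so [H+] equals the given concentration.
pH = -log10([H+]) = -log10(0.5329)
pH = 0.27335428, rounded to 4 dp:

0.2734


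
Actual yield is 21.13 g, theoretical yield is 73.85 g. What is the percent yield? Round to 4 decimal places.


% yield = 100 * actual / theoretical
% yield = 100 * 21.13 / 73.85
% yield = 28.61205146 %, rounded to 4 dp:

28.6121 %


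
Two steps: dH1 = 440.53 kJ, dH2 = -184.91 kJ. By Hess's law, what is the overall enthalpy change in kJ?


Hess's law: enthalpy is a state function, so add the step enthalpies.
dH_total = dH1 + dH2 = 440.53 + (-184.91)
dH_total = 255.62 kJ:

255.62 kJ


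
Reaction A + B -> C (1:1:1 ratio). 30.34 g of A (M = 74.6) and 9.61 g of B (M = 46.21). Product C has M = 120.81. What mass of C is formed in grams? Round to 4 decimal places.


Find moles of each reactant; the smaller value is the limiting reagent in a 1:1:1 reaction, so moles_C equals moles of the limiter.
n_A = mass_A / M_A = 30.34 / 74.6 = 0.406702 mol
n_B = mass_B / M_B = 9.61 / 46.21 = 0.207964 mol
Limiting reagent: B (smaller), n_limiting = 0.207964 mol
mass_C = n_limiting * M_C = 0.207964 * 120.81
mass_C = 25.12413084 g, rounded to 4 dp:

25.1241 g


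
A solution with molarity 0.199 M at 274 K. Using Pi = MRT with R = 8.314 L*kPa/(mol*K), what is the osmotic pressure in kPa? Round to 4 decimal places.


Osmotic pressure (van't Hoff): Pi = M*R*T.
RT = 8.314 * 274 = 2278.036
Pi = 0.199 * 2278.036
Pi = 453.329164 kPa, rounded to 4 dp:

453.3292 kPa


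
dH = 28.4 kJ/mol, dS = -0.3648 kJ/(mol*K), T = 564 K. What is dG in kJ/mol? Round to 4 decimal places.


Gibbs: dG = dH - T*dS (consistent units, dS already in kJ/(mol*K)).
T*dS = 564 * -0.3648 = -205.7472
dG = 28.4 - (-205.7472)
dG = 234.1472 kJ/mol, rounded to 4 dp:

234.1472 kJ/mol


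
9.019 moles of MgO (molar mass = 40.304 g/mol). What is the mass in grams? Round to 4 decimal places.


mass = n * M
mass = 9.019 * 40.304
mass = 363.501776 g, rounded to 4 dp:

363.5018 g


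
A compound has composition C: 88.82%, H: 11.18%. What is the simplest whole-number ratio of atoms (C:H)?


Assume 100 g of compound, divide each mass% by atomic mass to get moles, then normalize by the smallest to get a raw atom ratio.
Moles per 100 g: C: 88.82/12.011 = 7.3949, H: 11.18/1.008 = 11.0913
Raw ratio (divide by min = 7.3949): C: 1.0, H: 1.5
Multiply by 2 to clear fractions: C: 2.0 ~= 2, H: 3.0 ~= 3
Reduce by GCD to get the simplest whole-number ratio:

2:3


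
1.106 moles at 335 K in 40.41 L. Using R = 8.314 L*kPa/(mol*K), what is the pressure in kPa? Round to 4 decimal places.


PV = nRT, solve for P = nRT / V.
nRT = 1.106 * 8.314 * 335 = 3080.4201
P = 3080.4201 / 40.41
P = 76.22915367 kPa, rounded to 4 dp:

76.2292 kPa


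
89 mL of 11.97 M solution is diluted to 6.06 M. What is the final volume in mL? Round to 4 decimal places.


Dilution: M1*V1 = M2*V2, solve for V2.
V2 = M1*V1 / M2
V2 = 11.97 * 89 / 6.06
V2 = 1065.33 / 6.06
V2 = 175.7970297 mL, rounded to 4 dp:

175.7970 mL


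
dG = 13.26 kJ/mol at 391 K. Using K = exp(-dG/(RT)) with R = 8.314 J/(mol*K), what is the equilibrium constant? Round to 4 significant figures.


dG is in kJ/mol; multiply by 1000 to match R in J/(mol*K).
RT = 8.314 * 391 = 3250.774 J/mol
exponent = -dG*1000 / (RT) = -(13.26*1000) / 3250.774 = -4.07902856
K = exp(-4.07902856)
K = 0.016923898, rounded to 4 significant figures:

0.01692


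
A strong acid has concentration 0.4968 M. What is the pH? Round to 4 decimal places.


A strong acid dissociates completely, so [H+] equals the given concentration.
pH = -log10([H+]) = -log10(0.4968)
pH = 0.30381841, rounded to 4 dp:

0.3038


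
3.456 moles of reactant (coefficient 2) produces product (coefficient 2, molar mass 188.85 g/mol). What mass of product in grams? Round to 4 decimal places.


Use the coefficient ratio to convert reactant moles to product moles, then multiply by the product's molar mass.
moles_P = moles_R * (coeff_P / coeff_R) = 3.456 * (2/2) = 3.456
mass_P = moles_P * M_P = 3.456 * 188.85
mass_P = 652.6656 g, rounded to 4 dp:

652.6656 g


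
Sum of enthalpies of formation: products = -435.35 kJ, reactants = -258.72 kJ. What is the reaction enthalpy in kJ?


dH_rxn = sum(dH_f products) - sum(dH_f reactants)
dH_rxn = -435.35 - (-258.72)
dH_rxn = -176.63 kJ:

-176.63 kJ


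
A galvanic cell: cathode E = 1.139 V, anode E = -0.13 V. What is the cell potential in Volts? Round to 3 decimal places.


Standard cell potential: E_cell = E_cathode - E_anode.
E_cell = 1.139 - (-0.13)
E_cell = 1.269 V, rounded to 3 dp:

1.269 V


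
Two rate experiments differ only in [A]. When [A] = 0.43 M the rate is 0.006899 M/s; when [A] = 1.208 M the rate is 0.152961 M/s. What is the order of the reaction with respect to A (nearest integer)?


Rate is proportional to [A]^n, so rate2/rate1 = ([A]2/[A]1)^n. Take logs to solve for n.
rate2/rate1 = 0.152961 / 0.006899 = 22.1715
[A]2/[A]1 = 1.208 / 0.43 = 2.8093
n = ln(22.1715) / ln(2.8093) = 3.0
Nearest integer order:

3


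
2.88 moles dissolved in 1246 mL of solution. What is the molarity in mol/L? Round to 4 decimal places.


Convert volume to liters: V_L = V_mL / 1000.
V_L = 1246 / 1000 = 1.246 L
M = n / V_L = 2.88 / 1.246
M = 2.31139647 mol/L, rounded to 4 dp:

2.3114 mol/L


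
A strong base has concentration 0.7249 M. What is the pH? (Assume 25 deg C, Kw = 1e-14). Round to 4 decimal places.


A strong base dissociates completely, so [OH-] equals the given concentration.
pOH = -log10([OH-]) = -log10(0.7249) = 0.139722
pH = 14 - pOH = 14 - 0.139722
pH = 13.860278, rounded to 4 dp:

13.8603


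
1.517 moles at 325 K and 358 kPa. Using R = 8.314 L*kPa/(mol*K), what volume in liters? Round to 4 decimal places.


PV = nRT, solve for V = nRT / P.
nRT = 1.517 * 8.314 * 325 = 4099.0098
V = 4099.0098 / 358
V = 11.44974804 L, rounded to 4 dp:

11.4497 L


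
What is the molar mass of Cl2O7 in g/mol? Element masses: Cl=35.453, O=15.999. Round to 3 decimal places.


M = sum(count * atomic_mass) over atoms.
M = 2*35.453 + 7*15.999
M = 70.906 + 111.993
M = 182.899 g/mol, rounded to 3 dp:

182.899 g/mol


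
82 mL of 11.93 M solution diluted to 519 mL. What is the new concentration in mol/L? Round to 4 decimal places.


Dilution: M1*V1 = M2*V2, solve for M2.
M2 = M1*V1 / V2
M2 = 11.93 * 82 / 519
M2 = 978.26 / 519
M2 = 1.88489403 mol/L, rounded to 4 dp:

1.8849 mol/L


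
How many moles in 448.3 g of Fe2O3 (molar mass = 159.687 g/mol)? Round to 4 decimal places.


n = mass / M
n = 448.3 / 159.687
n = 2.80736691 mol, rounded to 4 dp:

2.8074 mol


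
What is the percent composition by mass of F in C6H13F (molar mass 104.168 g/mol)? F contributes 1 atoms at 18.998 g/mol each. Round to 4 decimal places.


pct = 100 * (n_elem * M_elem) / M_total
mass_contribution = 1 * 18.998 = 18.998 g/mol
pct = 100 * 18.998 / 104.168
pct = 18.23784656 %, rounded to 4 dp:

18.2378 %


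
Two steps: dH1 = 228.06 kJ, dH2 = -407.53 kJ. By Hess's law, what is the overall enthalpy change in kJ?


Hess's law: enthalpy is a state function, so add the step enthalpies.
dH_total = dH1 + dH2 = 228.06 + (-407.53)
dH_total = -179.47 kJ:

-179.47 kJ


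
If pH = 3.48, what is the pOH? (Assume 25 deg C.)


At 25 deg C, pH + pOH = 14.
pOH = 14 - pH = 14 - 3.48
pOH = 10.52:

10.52


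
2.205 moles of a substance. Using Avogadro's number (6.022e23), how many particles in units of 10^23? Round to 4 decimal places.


N = n * NA, then divide by 1e23 for the requested units.
N / 1e23 = n * 6.022
N / 1e23 = 2.205 * 6.022
N / 1e23 = 13.27851, rounded to 4 dp:

13.2785


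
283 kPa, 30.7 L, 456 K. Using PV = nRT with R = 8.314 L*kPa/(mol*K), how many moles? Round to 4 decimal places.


PV = nRT, solve for n = PV / (RT).
PV = 283 * 30.7 = 8688.1
RT = 8.314 * 456 = 3791.184
n = 8688.1 / 3791.184
n = 2.29165875 mol, rounded to 4 dp:

2.2917 mol


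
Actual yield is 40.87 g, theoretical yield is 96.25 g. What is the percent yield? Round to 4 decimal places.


% yield = 100 * actual / theoretical
% yield = 100 * 40.87 / 96.25
% yield = 42.46233766 %, rounded to 4 dp:

42.4623 %


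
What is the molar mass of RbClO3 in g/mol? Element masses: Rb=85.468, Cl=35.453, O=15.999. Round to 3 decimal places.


M = sum(count * atomic_mass) over atoms.
M = 1*85.468 + 1*35.453 + 3*15.999
M = 85.468 + 35.453 + 47.997
M = 168.918 g/mol, rounded to 3 dp:

168.918 g/mol


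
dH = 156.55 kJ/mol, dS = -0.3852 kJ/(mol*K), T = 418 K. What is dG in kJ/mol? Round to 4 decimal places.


Gibbs: dG = dH - T*dS (consistent units, dS already in kJ/(mol*K)).
T*dS = 418 * -0.3852 = -161.0136
dG = 156.55 - (-161.0136)
dG = 317.5636 kJ/mol, rounded to 4 dp:

317.5636 kJ/mol


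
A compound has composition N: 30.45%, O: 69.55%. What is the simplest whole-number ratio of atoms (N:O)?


Assume 100 g of compound, divide each mass% by atomic mass to get moles, then normalize by the smallest to get a raw atom ratio.
Moles per 100 g: N: 30.45/14.007 = 2.1739, O: 69.55/15.999 = 4.3471
Raw ratio (divide by min = 2.1739): N: 1.0, O: 2.0
Multiply by 1 to clear fractions: N: 1.0 ~= 1, O: 2.0 ~= 2
Reduce by GCD to get the simplest whole-number ratio:

1:2


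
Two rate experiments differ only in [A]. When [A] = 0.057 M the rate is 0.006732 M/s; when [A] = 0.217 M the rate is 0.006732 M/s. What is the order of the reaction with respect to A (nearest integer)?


Rate is proportional to [A]^n, so rate2/rate1 = ([A]2/[A]1)^n. Take logs to solve for n.
rate2/rate1 = 0.006732 / 0.006732 = 1.0
[A]2/[A]1 = 0.217 / 0.057 = 3.807
n = ln(1.0) / ln(3.807) = 0.0
Nearest integer order:

0


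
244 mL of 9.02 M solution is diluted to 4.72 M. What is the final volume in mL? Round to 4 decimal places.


Dilution: M1*V1 = M2*V2, solve for V2.
V2 = M1*V1 / M2
V2 = 9.02 * 244 / 4.72
V2 = 2200.88 / 4.72
V2 = 466.28813559 mL, rounded to 4 dp:

466.2881 mL


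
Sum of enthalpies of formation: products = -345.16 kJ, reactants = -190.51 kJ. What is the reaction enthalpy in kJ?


dH_rxn = sum(dH_f products) - sum(dH_f reactants)
dH_rxn = -345.16 - (-190.51)
dH_rxn = -154.65 kJ:

-154.65 kJ


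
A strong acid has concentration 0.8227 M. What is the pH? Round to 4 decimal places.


A strong acid dissociates completely, so [H+] equals the given concentration.
pH = -log10([H+]) = -log10(0.8227)
pH = 0.0847585, rounded to 4 dp:

0.0848


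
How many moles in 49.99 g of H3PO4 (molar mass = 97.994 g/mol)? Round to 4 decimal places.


n = mass / M
n = 49.99 / 97.994
n = 0.51013327 mol, rounded to 4 dp:

0.5101 mol


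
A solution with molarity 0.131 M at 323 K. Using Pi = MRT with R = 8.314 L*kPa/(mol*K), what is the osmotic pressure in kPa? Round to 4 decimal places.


Osmotic pressure (van't Hoff): Pi = M*R*T.
RT = 8.314 * 323 = 2685.422
Pi = 0.131 * 2685.422
Pi = 351.790282 kPa, rounded to 4 dp:

351.7903 kPa


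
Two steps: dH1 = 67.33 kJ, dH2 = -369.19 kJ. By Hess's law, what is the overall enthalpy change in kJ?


Hess's law: enthalpy is a state function, so add the step enthalpies.
dH_total = dH1 + dH2 = 67.33 + (-369.19)
dH_total = -301.86 kJ:

-301.86 kJ


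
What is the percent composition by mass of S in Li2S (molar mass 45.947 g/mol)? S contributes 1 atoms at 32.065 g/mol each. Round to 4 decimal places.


pct = 100 * (n_elem * M_elem) / M_total
mass_contribution = 1 * 32.065 = 32.065 g/mol
pct = 100 * 32.065 / 45.947
pct = 69.78692842 %, rounded to 4 dp:

69.7869 %


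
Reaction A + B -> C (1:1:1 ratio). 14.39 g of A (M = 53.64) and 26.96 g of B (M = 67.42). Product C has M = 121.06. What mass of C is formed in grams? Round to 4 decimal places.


Find moles of each reactant; the smaller value is the limiting reagent in a 1:1:1 reaction, so moles_C equals moles of the limiter.
n_A = mass_A / M_A = 14.39 / 53.64 = 0.26827 mol
n_B = mass_B / M_B = 26.96 / 67.42 = 0.399881 mol
Limiting reagent: A (smaller), n_limiting = 0.26827 mol
mass_C = n_limiting * M_C = 0.26827 * 121.06
mass_C = 32.4767662 g, rounded to 4 dp:

32.4768 g


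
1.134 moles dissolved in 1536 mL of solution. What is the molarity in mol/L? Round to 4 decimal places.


Convert volume to liters: V_L = V_mL / 1000.
V_L = 1536 / 1000 = 1.536 L
M = n / V_L = 1.134 / 1.536
M = 0.73828125 mol/L, rounded to 4 dp:

0.7383 mol/L


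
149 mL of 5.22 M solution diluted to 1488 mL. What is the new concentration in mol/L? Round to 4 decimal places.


Dilution: M1*V1 = M2*V2, solve for M2.
M2 = M1*V1 / V2
M2 = 5.22 * 149 / 1488
M2 = 777.78 / 1488
M2 = 0.52270161 mol/L, rounded to 4 dp:

0.5227 mol/L


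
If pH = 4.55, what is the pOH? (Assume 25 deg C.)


At 25 deg C, pH + pOH = 14.
pOH = 14 - pH = 14 - 4.55
pOH = 9.45:

9.45


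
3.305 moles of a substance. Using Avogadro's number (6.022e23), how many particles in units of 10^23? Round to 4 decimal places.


N = n * NA, then divide by 1e23 for the requested units.
N / 1e23 = n * 6.022
N / 1e23 = 3.305 * 6.022
N / 1e23 = 19.90271, rounded to 4 dp:

19.9027


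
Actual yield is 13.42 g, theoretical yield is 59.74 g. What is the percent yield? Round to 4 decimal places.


% yield = 100 * actual / theoretical
% yield = 100 * 13.42 / 59.74
% yield = 22.46401071 %, rounded to 4 dp:

22.4640 %


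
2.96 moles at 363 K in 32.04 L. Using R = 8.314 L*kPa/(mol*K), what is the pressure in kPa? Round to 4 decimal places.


PV = nRT, solve for P = nRT / V.
nRT = 2.96 * 8.314 * 363 = 8933.2267
P = 8933.2267 / 32.04
P = 278.81481586 kPa, rounded to 4 dp:

278.8148 kPa


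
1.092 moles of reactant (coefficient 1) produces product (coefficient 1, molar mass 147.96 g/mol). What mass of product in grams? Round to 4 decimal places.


Use the coefficient ratio to convert reactant moles to product moles, then multiply by the product's molar mass.
moles_P = moles_R * (coeff_P / coeff_R) = 1.092 * (1/1) = 1.092
mass_P = moles_P * M_P = 1.092 * 147.96
mass_P = 161.57232 g, rounded to 4 dp:

161.5723 g


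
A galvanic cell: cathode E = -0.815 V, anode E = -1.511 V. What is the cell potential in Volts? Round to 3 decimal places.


Standard cell potential: E_cell = E_cathode - E_anode.
E_cell = -0.815 - (-1.511)
E_cell = 0.696 V, rounded to 3 dp:

0.696 V


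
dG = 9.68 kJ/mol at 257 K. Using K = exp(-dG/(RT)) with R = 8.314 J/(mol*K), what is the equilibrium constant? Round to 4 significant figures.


dG is in kJ/mol; multiply by 1000 to match R in J/(mol*K).
RT = 8.314 * 257 = 2136.698 J/mol
exponent = -dG*1000 / (RT) = -(9.68*1000) / 2136.698 = -4.53035478
K = exp(-4.53035478)
K = 0.010776852, rounded to 4 significant figures:

0.01078


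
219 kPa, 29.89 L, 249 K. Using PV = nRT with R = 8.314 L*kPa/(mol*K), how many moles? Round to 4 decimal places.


PV = nRT, solve for n = PV / (RT).
PV = 219 * 29.89 = 6545.91
RT = 8.314 * 249 = 2070.186
n = 6545.91 / 2070.186
n = 3.16199124 mol, rounded to 4 dp:

3.1620 mol


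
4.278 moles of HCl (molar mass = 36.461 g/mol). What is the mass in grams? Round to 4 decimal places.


mass = n * M
mass = 4.278 * 36.461
mass = 155.980158 g, rounded to 4 dp:

155.9802 g


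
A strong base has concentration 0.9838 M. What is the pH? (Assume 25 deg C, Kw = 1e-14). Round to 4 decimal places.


A strong base dissociates completely, so [OH-] equals the given concentration.
pOH = -log10([OH-]) = -log10(0.9838) = 0.007093
pH = 14 - pOH = 14 - 0.007093
pH = 13.992907, rounded to 4 dp:

13.9929


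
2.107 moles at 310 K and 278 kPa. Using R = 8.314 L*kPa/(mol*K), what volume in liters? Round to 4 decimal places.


PV = nRT, solve for V = nRT / P.
nRT = 2.107 * 8.314 * 310 = 5430.4554
V = 5430.4554 / 278
V = 19.53401223 L, rounded to 4 dp:

19.5340 L


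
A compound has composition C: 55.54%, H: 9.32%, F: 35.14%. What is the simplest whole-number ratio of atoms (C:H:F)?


Assume 100 g of compound, divide each mass% by atomic mass to get moles, then normalize by the smallest to get a raw atom ratio.
Moles per 100 g: C: 55.54/12.011 = 4.6241, H: 9.32/1.008 = 9.246, F: 35.14/18.998 = 1.8497
Raw ratio (divide by min = 1.8497): C: 2.5, H: 4.999, F: 1.0
Multiply by 2 to clear fractions: C: 5.0 ~= 5, H: 9.998 ~= 10, F: 2.0 ~= 2
Reduce by GCD to get the simplest whole-number ratio:

5:10:2


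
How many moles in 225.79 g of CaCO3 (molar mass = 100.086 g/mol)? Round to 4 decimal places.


n = mass / M
n = 225.79 / 100.086
n = 2.25595987 mol, rounded to 4 dp:

2.2560 mol


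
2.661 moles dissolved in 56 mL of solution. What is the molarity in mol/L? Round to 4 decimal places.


Convert volume to liters: V_L = V_mL / 1000.
V_L = 56 / 1000 = 0.056 L
M = n / V_L = 2.661 / 0.056
M = 47.51785714 mol/L, rounded to 4 dp:

47.5179 mol/L


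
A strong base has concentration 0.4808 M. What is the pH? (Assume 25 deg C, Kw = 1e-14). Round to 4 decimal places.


A strong base dissociates completely, so [OH-] equals the given concentration.
pOH = -log10([OH-]) = -log10(0.4808) = 0.318036
pH = 14 - pOH = 14 - 0.318036
pH = 13.681964, rounded to 4 dp:

13.6820


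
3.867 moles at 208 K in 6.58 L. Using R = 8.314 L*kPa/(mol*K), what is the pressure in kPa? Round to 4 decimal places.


PV = nRT, solve for P = nRT / V.
nRT = 3.867 * 8.314 * 208 = 6687.2495
P = 6687.2495 / 6.58
P = 1016.29931611 kPa, rounded to 4 dp:

1016.2993 kPa


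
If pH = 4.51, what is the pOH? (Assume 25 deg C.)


At 25 deg C, pH + pOH = 14.
pOH = 14 - pH = 14 - 4.51
pOH = 9.49:

9.49


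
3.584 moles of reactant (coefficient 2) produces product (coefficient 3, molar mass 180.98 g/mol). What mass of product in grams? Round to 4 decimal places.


Use the coefficient ratio to convert reactant moles to product moles, then multiply by the product's molar mass.
moles_P = moles_R * (coeff_P / coeff_R) = 3.584 * (3/2) = 5.376
mass_P = moles_P * M_P = 5.376 * 180.98
mass_P = 972.94848 g, rounded to 4 dp:

972.9485 g


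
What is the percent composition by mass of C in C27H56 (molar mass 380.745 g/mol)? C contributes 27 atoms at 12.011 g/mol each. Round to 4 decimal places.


pct = 100 * (n_elem * M_elem) / M_total
mass_contribution = 27 * 12.011 = 324.297 g/mol
pct = 100 * 324.297 / 380.745
pct = 85.17432928 %, rounded to 4 dp:

85.1743 %


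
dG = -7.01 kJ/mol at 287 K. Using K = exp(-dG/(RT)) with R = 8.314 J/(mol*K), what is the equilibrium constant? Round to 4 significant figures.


dG is in kJ/mol; multiply by 1000 to match R in J/(mol*K).
RT = 8.314 * 287 = 2386.118 J/mol
exponent = -dG*1000 / (RT) = -(-7.01*1000) / 2386.118 = 2.93782621
K = exp(2.93782621)
K = 18.874772, rounded to 4 significant figures:

18.87


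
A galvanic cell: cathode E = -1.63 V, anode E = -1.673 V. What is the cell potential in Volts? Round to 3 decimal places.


Standard cell potential: E_cell = E_cathode - E_anode.
E_cell = -1.63 - (-1.673)
E_cell = 0.043 V, rounded to 3 dp:

0.043 V


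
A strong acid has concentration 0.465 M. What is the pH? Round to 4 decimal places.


A strong acid dissociates completely, so [H+] equals the given concentration.
pH = -log10([H+]) = -log10(0.465)
pH = 0.33254705, rounded to 4 dp:

0.3325


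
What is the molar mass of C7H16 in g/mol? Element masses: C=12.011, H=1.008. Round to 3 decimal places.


M = sum(count * atomic_mass) over atoms.
M = 7*12.011 + 16*1.008
M = 84.077 + 16.128
M = 100.205 g/mol, rounded to 3 dp:

100.205 g/mol


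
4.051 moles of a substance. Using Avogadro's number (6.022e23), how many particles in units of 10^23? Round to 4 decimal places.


N = n * NA, then divide by 1e23 for the requested units.
N / 1e23 = n * 6.022
N / 1e23 = 4.051 * 6.022
N / 1e23 = 24.395122, rounded to 4 dp:

24.3951


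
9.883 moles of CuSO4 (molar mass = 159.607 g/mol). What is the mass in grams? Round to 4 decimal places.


mass = n * M
mass = 9.883 * 159.607
mass = 1577.395981 g, rounded to 4 dp:

1577.3960 g


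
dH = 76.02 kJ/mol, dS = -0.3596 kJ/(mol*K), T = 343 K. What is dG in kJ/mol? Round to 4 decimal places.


Gibbs: dG = dH - T*dS (consistent units, dS already in kJ/(mol*K)).
T*dS = 343 * -0.3596 = -123.3428
dG = 76.02 - (-123.3428)
dG = 199.3628 kJ/mol, rounded to 4 dp:

199.3628 kJ/mol


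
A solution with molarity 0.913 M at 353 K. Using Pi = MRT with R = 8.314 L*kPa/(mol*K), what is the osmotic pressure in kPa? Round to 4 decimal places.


Osmotic pressure (van't Hoff): Pi = M*R*T.
RT = 8.314 * 353 = 2934.842
Pi = 0.913 * 2934.842
Pi = 2679.510746 kPa, rounded to 4 dp:

2679.5107 kPa


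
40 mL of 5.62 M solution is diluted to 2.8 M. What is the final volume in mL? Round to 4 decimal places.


Dilution: M1*V1 = M2*V2, solve for V2.
V2 = M1*V1 / M2
V2 = 5.62 * 40 / 2.8
V2 = 224.8 / 2.8
V2 = 80.28571429 mL, rounded to 4 dp:

80.2857 mL


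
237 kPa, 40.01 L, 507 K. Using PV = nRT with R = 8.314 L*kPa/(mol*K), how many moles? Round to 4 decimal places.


PV = nRT, solve for n = PV / (RT).
PV = 237 * 40.01 = 9482.37
RT = 8.314 * 507 = 4215.198
n = 9482.37 / 4215.198
n = 2.24956692 mol, rounded to 4 dp:

2.2496 mol


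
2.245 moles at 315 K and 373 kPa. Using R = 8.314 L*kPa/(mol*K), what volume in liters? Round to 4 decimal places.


PV = nRT, solve for V = nRT / P.
nRT = 2.245 * 8.314 * 315 = 5879.453
V = 5879.453 / 373
V = 15.76260858 L, rounded to 4 dp:

15.7626 L


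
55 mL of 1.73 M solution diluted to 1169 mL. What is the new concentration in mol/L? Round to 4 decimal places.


Dilution: M1*V1 = M2*V2, solve for M2.
M2 = M1*V1 / V2
M2 = 1.73 * 55 / 1169
M2 = 95.15 / 1169
M2 = 0.08139435 mol/L, rounded to 4 dp:

0.0814 mol/L


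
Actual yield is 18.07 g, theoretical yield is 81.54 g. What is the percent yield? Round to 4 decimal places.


% yield = 100 * actual / theoretical
% yield = 100 * 18.07 / 81.54
% yield = 22.16090262 %, rounded to 4 dp:

22.1609 %


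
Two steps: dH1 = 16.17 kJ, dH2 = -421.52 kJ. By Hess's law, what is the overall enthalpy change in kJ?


Hess's law: enthalpy is a state function, so add the step enthalpies.
dH_total = dH1 + dH2 = 16.17 + (-421.52)
dH_total = -405.35 kJ:

-405.35 kJ


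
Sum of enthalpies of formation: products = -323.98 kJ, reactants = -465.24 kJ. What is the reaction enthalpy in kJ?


dH_rxn = sum(dH_f products) - sum(dH_f reactants)
dH_rxn = -323.98 - (-465.24)
dH_rxn = 141.26 kJ:

141.26 kJ


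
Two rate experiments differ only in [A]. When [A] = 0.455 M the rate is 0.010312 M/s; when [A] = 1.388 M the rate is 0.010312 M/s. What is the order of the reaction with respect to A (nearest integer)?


Rate is proportional to [A]^n, so rate2/rate1 = ([A]2/[A]1)^n. Take logs to solve for n.
rate2/rate1 = 0.010312 / 0.010312 = 1.0
[A]2/[A]1 = 1.388 / 0.455 = 3.0505
n = ln(1.0) / ln(3.0505) = 0.0
Nearest integer order:

0


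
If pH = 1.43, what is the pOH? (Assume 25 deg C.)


At 25 deg C, pH + pOH = 14.
pOH = 14 - pH = 14 - 1.43
pOH = 12.57:

12.57


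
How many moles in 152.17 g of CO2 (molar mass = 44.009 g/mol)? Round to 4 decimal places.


n = mass / M
n = 152.17 / 44.009
n = 3.45770183 mol, rounded to 4 dp:

3.4577 mol


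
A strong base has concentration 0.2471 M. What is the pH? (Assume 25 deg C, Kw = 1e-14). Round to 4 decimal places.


A strong base dissociates completely, so [OH-] equals the given concentration.
pOH = -log10([OH-]) = -log10(0.2471) = 0.607127
pH = 14 - pOH = 14 - 0.607127
pH = 13.392873, rounded to 4 dp:

13.3929


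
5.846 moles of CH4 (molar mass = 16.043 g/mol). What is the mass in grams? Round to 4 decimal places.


mass = n * M
mass = 5.846 * 16.043
mass = 93.787378 g, rounded to 4 dp:

93.7874 g


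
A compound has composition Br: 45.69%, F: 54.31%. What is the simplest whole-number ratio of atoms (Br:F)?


Assume 100 g of compound, divide each mass% by atomic mass to get moles, then normalize by the smallest to get a raw atom ratio.
Moles per 100 g: Br: 45.69/79.904 = 0.5718, F: 54.31/18.998 = 2.8587
Raw ratio (divide by min = 0.5718): Br: 1.0, F: 4.999
Multiply by 1 to clear fractions: Br: 1.0 ~= 1, F: 4.999 ~= 5
Reduce by GCD to get the simplest whole-number ratio:

1:5


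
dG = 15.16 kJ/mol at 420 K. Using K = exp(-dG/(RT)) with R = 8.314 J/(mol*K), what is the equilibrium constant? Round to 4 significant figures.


dG is in kJ/mol; multiply by 1000 to match R in J/(mol*K).
RT = 8.314 * 420 = 3491.88 J/mol
exponent = -dG*1000 / (RT) = -(15.16*1000) / 3491.88 = -4.34150085
K = exp(-4.34150085)
K = 0.013016977, rounded to 4 significant figures:

0.01302


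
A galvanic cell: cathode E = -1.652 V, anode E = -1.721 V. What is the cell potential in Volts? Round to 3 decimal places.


Standard cell potential: E_cell = E_cathode - E_anode.
E_cell = -1.652 - (-1.721)
E_cell = 0.069 V, rounded to 3 dp:

0.069 V


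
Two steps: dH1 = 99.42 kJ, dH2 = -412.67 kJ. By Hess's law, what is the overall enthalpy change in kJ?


Hess's law: enthalpy is a state function, so add the step enthalpies.
dH_total = dH1 + dH2 = 99.42 + (-412.67)
dH_total = -313.25 kJ:

-313.25 kJ


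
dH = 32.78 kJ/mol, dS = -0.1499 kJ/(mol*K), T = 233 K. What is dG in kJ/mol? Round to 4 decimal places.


Gibbs: dG = dH - T*dS (consistent units, dS already in kJ/(mol*K)).
T*dS = 233 * -0.1499 = -34.9267
dG = 32.78 - (-34.9267)
dG = 67.7067 kJ/mol, rounded to 4 dp:

67.7067 kJ/mol


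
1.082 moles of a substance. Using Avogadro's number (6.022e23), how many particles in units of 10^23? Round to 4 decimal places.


N = n * NA, then divide by 1e23 for the requested units.
N / 1e23 = n * 6.022
N / 1e23 = 1.082 * 6.022
N / 1e23 = 6.515804, rounded to 4 dp:

6.5158


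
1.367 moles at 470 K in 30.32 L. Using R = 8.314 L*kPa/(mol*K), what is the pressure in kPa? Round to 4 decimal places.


PV = nRT, solve for P = nRT / V.
nRT = 1.367 * 8.314 * 470 = 5341.6619
P = 5341.6619 / 30.32
P = 176.17618404 kPa, rounded to 4 dp:

176.1762 kPa


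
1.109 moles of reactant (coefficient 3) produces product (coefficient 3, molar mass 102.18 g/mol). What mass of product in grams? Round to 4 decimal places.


Use the coefficient ratio to convert reactant moles to product moles, then multiply by the product's molar mass.
moles_P = moles_R * (coeff_P / coeff_R) = 1.109 * (3/3) = 1.109
mass_P = moles_P * M_P = 1.109 * 102.18
mass_P = 113.31762 g, rounded to 4 dp:

113.3176 g


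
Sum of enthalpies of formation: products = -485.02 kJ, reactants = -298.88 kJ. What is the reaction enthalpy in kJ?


dH_rxn = sum(dH_f products) - sum(dH_f reactants)
dH_rxn = -485.02 - (-298.88)
dH_rxn = -186.14 kJ:

-186.14 kJ


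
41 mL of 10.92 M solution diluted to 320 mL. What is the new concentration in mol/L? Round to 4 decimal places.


Dilution: M1*V1 = M2*V2, solve for M2.
M2 = M1*V1 / V2
M2 = 10.92 * 41 / 320
M2 = 447.72 / 320
M2 = 1.399125 mol/L, rounded to 4 dp:

1.3991 mol/L


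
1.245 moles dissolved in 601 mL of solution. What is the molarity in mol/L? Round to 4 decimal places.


Convert volume to liters: V_L = V_mL / 1000.
V_L = 601 / 1000 = 0.601 L
M = n / V_L = 1.245 / 0.601
M = 2.07154742 mol/L, rounded to 4 dp:

2.0715 mol/L


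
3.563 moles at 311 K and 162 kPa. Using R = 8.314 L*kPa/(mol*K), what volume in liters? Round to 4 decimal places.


PV = nRT, solve for V = nRT / P.
nRT = 3.563 * 8.314 * 311 = 9212.6852
V = 9212.6852 / 162
V = 56.86842716 L, rounded to 4 dp:

56.8684 L


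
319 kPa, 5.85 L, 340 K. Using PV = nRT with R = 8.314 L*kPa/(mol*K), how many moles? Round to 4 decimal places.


PV = nRT, solve for n = PV / (RT).
PV = 319 * 5.85 = 1866.15
RT = 8.314 * 340 = 2826.76
n = 1866.15 / 2826.76
n = 0.66017278 mol, rounded to 4 dp:

0.6602 mol


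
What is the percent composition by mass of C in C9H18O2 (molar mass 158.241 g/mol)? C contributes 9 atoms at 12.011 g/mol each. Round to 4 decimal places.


pct = 100 * (n_elem * M_elem) / M_total
mass_contribution = 9 * 12.011 = 108.099 g/mol
pct = 100 * 108.099 / 158.241
pct = 68.31288983 %, rounded to 4 dp:

68.3129 %


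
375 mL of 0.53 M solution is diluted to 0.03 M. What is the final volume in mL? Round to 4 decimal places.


Dilution: M1*V1 = M2*V2, solve for V2.
V2 = M1*V1 / M2
V2 = 0.53 * 375 / 0.03
V2 = 198.75 / 0.03
V2 = 6625.0 mL, rounded to 4 dp:

6625.0000 mL


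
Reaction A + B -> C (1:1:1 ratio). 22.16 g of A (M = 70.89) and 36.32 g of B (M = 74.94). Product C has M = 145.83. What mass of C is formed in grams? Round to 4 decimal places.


Find moles of each reactant; the smaller value is the limiting reagent in a 1:1:1 reaction, so moles_C equals moles of the limiter.
n_A = mass_A / M_A = 22.16 / 70.89 = 0.312597 mol
n_B = mass_B / M_B = 36.32 / 74.94 = 0.484654 mol
Limiting reagent: A (smaller), n_limiting = 0.312597 mol
mass_C = n_limiting * M_C = 0.312597 * 145.83
mass_C = 45.58602051 g, rounded to 4 dp:

45.5860 g


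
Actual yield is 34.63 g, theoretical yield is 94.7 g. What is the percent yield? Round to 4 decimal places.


% yield = 100 * actual / theoretical
% yield = 100 * 34.63 / 94.7
% yield = 36.56810982 %, rounded to 4 dp:

36.5681 %


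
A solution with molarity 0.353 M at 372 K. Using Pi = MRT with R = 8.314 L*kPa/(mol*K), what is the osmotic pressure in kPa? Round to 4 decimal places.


Osmotic pressure (van't Hoff): Pi = M*R*T.
RT = 8.314 * 372 = 3092.808
Pi = 0.353 * 3092.808
Pi = 1091.761224 kPa, rounded to 4 dp:

1091.7612 kPa


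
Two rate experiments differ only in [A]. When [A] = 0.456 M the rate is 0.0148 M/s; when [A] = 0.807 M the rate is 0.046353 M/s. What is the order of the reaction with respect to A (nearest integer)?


Rate is proportional to [A]^n, so rate2/rate1 = ([A]2/[A]1)^n. Take logs to solve for n.
rate2/rate1 = 0.046353 / 0.0148 = 3.132
[A]2/[A]1 = 0.807 / 0.456 = 1.7697
n = ln(3.132) / ln(1.7697) = 2.0
Nearest integer order:

2


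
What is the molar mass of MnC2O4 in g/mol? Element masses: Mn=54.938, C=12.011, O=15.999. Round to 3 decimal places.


M = sum(count * atomic_mass) over atoms.
M = 1*54.938 + 2*12.011 + 4*15.999
M = 54.938 + 24.022 + 63.996
M = 142.956 g/mol, rounded to 3 dp:

142.956 g/mol


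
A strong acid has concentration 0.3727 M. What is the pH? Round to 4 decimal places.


A strong acid dissociates completely, so [H+] equals the given concentration.
pH = -log10([H+]) = -log10(0.3727)
pH = 0.42864061, rounded to 4 dp:

0.4286


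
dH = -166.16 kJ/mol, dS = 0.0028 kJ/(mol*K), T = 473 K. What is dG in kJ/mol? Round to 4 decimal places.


Gibbs: dG = dH - T*dS (consistent units, dS already in kJ/(mol*K)).
T*dS = 473 * 0.0028 = 1.3244
dG = -166.16 - (1.3244)
dG = -167.4844 kJ/mol, rounded to 4 dp:

-167.4844 kJ/mol


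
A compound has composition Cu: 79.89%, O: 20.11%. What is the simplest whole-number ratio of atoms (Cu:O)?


Assume 100 g of compound, divide each mass% by atomic mass to get moles, then normalize by the smallest to get a raw atom ratio.
Moles per 100 g: Cu: 79.89/63.546 = 1.2572, O: 20.11/15.999 = 1.257
Raw ratio (divide by min = 1.257): Cu: 1.0, O: 1.0
Multiply by 1 to clear fractions: Cu: 1.0 ~= 1, O: 1.0 ~= 1
Reduce by GCD to get the simplest whole-number ratio:

1:1


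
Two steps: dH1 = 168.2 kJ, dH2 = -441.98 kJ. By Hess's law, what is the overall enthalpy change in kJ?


Hess's law: enthalpy is a state function, so add the step enthalpies.
dH_total = dH1 + dH2 = 168.2 + (-441.98)
dH_total = -273.78 kJ:

-273.78 kJ


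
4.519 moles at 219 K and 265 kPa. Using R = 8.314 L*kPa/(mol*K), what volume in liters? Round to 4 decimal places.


PV = nRT, solve for V = nRT / P.
nRT = 4.519 * 8.314 * 219 = 8228.0416
V = 8228.0416 / 265
V = 31.04921358 L, rounded to 4 dp:

31.0492 L
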